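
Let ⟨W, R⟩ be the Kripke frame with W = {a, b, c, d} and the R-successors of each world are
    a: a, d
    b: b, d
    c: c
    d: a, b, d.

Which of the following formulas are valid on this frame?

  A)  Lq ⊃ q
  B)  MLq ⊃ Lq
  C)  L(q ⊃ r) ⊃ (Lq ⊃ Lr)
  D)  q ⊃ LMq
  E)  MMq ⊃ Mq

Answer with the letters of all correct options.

A, C, D

R is reflexive: each world relates to itself.
R is symmetric: every R-edge is matched by its reverse.
R is not transitive: a R d and d R b but not a R b.
R is not euclidean: d R a and d R b but not a R b.
(A) axiom T: valid iff R is reflexive. R is reflexive — valid.
(B) the dual of axiom 5: valid iff R is euclidean. R is not euclidean — not valid.
(C) L(q ⊃ r) ⊃ (Lq ⊃ Lr) is the K axiom; it holds on all frames — valid.
(D) q ⊃ LMq is axiom B; it is valid on a frame exactly when R is symmetric. R is symmetric, so valid.
(E) the dual of axiom 4: valid iff R is transitive. R is not transitive — not valid.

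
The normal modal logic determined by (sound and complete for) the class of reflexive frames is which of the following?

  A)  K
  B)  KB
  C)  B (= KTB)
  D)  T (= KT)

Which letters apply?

D

(A) K is determined by the class of arbitrary frames.
(B) KB is determined by the class of symmetric frames.
(C) B (= KTB) is determined by the class of reflexive and symmetric frames.
(D) T (= KT) is determined by exactly this class.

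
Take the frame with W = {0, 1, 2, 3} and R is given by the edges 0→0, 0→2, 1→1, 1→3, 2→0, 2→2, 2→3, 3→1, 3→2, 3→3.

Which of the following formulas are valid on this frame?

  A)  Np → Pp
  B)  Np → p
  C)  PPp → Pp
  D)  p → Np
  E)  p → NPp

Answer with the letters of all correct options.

A, B, E

R is reflexive: each world relates to itself.
R is symmetric: every R-edge is matched by its reverse.
R is not transitive: 0 R 2 and 2 R 3 but not 0 R 3.
R is serial: every world has an R-successor.
R is not a subset of the identity: 0 R 2 with 0 ≠ 2.
(A) axiom D: valid iff R is serial. R is serial — valid.
(B) Np → p is axiom T, which corresponds to reflexivity. R is reflexive — valid.
(C) PPp → Pp is the dual of axiom 4; it is valid on a frame exactly when R is transitive. R is not transitive, so not valid.
(D) p → Np is valid only on frames where every R-edge is a self-loop. Here R ⊄ identity — not valid.
(E) p → NPp is axiom B, which corresponds to symmetry. R is symmetric — valid.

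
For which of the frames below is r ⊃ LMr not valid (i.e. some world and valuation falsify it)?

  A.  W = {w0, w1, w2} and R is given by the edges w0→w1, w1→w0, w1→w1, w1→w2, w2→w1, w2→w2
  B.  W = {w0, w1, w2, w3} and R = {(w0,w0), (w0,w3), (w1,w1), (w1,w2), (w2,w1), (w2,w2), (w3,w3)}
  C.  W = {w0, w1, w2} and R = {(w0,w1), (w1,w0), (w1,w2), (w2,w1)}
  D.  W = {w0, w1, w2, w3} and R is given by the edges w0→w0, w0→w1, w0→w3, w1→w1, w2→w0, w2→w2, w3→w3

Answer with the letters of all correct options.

B, D

The schema r ⊃ LMr is axiom B; it is valid on a frame iff R is symmetric.
(A) R is symmetric (every R-edge is matched by its reverse), so the schema is valid here.
(B) R is not symmetric (w0 R w3 but not w3 R w0), so the schema fails here.
(C) R is symmetric (every R-edge is matched by its reverse), so the schema is valid here.
(D) R is not symmetric (w0 R w1 but not w1 R w0), so the schema fails here.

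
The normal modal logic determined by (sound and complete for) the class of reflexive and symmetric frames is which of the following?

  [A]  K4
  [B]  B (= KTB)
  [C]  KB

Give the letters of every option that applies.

(A) K4 is determined by the class of transitive frames.
(B) B (= KTB) is determined by exactly this class.
(C) KB is determined by the class of symmetric frames.

B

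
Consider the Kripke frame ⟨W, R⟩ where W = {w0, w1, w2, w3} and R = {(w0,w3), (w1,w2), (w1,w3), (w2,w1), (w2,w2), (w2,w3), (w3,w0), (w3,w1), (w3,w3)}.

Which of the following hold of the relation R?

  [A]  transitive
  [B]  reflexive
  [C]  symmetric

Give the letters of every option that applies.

(A) not transitive: w0 R w3 and w3 R w0 but not w0 R w0.
(B) not reflexive: not w0 R w0.
(C) not symmetric: w2 R w3 but not w3 R w2.

none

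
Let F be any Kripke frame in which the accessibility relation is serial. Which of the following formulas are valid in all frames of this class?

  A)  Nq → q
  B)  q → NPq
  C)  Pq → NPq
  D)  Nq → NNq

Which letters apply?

none

(A) Nq → q is axiom T, which corresponds to reflexivity. Such an R need not be reflexive — not valid.
(B) q → NPq is axiom B, which corresponds to symmetry. Such an R need not be symmetric — not valid.
(C) Pq → NPq is axiom 5, which corresponds to the euclidean property. Such an R need not be euclidean — not valid.
(D) Nq → NNq is axiom 4; it is valid on a frame exactly when R is transitive. Such an R need not be transitive, so not valid.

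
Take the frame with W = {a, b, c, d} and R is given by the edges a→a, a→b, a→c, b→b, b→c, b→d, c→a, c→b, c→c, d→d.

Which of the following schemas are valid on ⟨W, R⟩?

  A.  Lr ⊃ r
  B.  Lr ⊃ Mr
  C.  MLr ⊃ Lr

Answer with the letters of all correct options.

A, B

R is reflexive: each world relates to itself.
R is not euclidean: a R b and a R a but not b R a.
R is serial: every world has an R-successor.
(A) axiom T: valid iff R is reflexive. R is reflexive — valid.
(B) Lr ⊃ Mr (axiom D) characterises the serial frames. R is serial — valid.
(C) MLr ⊃ Lr (the dual of axiom 5) characterises the euclidean frames. R is not euclidean — not valid.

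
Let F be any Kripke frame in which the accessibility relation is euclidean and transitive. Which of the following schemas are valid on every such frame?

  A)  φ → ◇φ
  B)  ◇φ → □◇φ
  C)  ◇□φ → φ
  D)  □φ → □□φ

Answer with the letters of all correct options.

B, D

(A) φ → ◇φ is the dual of axiom T, which corresponds to reflexivity. Such an R need not be reflexive — not valid.
(B) axiom 5: valid iff R is euclidean. Every such R is euclidean — valid.
(C) ◇□φ → φ is the dual of axiom B, which corresponds to symmetry. Such an R need not be symmetric — not valid.
(D) □φ → □□φ (axiom 4) characterises the transitive frames. Every such R is transitive — valid.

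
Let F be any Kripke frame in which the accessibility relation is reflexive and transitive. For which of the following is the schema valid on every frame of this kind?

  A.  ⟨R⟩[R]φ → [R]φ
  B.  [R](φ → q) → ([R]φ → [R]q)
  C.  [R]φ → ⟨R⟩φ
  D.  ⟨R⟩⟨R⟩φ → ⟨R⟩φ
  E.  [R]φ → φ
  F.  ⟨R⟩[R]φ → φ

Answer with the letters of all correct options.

B, C, D, E

Reflexive relations are serial.
(A) ⟨R⟩[R]φ → [R]φ (the dual of axiom 5) characterises the euclidean frames. Such an R need not be euclidean — not valid.
(B) [R](φ → q) → ([R]φ → [R]q) is the K axiom; it holds on all frames — valid.
(C) axiom D: valid iff R is serial. Every such R is serial — valid.
(D) ⟨R⟩⟨R⟩φ → ⟨R⟩φ is the dual of axiom 4, which corresponds to transitivity. Every such R is transitive — valid.
(E) [R]φ → φ is axiom T; it is valid on a frame exactly when R is reflexive. Every such R is reflexive, so valid.
(F) ⟨R⟩[R]φ → φ is the dual of axiom B, which corresponds to symmetry. Such an R need not be symmetric — not valid.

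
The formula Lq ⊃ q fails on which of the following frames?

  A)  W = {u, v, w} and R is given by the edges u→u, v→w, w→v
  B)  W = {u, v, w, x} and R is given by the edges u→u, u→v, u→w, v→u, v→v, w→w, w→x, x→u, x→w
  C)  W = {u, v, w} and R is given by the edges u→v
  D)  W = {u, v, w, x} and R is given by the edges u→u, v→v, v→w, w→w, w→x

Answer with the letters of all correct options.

The schema Lq ⊃ q is axiom T; it is valid on a frame iff R is reflexive.
(A) R is not reflexive (not v R v), so the schema fails here.
(B) R is not reflexive (not x R x), so the schema fails here.
(C) R is not reflexive (not u R u), so the schema fails here.
(D) R is not reflexive (not x R x), so the schema fails here.

A, B, C, D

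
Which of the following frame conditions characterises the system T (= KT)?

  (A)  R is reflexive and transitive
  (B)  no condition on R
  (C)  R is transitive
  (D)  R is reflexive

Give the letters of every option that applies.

(A) this class determines S4, not T (= KT).
(B) this class determines K, not T (= KT).
(C) this class determines K4, not T (= KT).
(D) T (= KT) is sound and complete for exactly this class.

D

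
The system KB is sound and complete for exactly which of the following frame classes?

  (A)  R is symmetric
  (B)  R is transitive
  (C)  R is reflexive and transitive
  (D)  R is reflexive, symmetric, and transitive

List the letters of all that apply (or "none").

(A) KB is sound and complete for exactly this class.
(B) this class determines K4, not KB.
(C) this class determines S4, not KB.
(D) this class determines S5, not KB.

A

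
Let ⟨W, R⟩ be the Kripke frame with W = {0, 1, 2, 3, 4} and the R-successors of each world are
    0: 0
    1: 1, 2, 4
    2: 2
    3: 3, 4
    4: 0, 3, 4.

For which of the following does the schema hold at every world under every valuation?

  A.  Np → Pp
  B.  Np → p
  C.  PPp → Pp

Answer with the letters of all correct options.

R is reflexive: each world relates to itself.
R is not transitive: 1 R 4 and 4 R 0 but not 1 R 0.
R is serial: every world has an R-successor.
(A) Np → Pp is axiom D, which corresponds to seriality. R is serial — valid.
(B) axiom T: valid iff R is reflexive. R is reflexive — valid.
(C) the dual of axiom 4: valid iff R is transitive. R is not transitive — not valid.

A, B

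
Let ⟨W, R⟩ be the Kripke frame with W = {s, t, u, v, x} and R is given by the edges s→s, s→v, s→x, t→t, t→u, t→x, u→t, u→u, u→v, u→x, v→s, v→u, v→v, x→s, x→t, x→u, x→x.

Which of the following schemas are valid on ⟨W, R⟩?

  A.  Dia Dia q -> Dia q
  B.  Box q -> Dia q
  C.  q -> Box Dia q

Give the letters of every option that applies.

B, C

R is symmetric: every R-edge is matched by its reverse.
R is not transitive: s R v and v R u but not s R u.
R is serial: every world has an R-successor.
(A) Dia Dia q -> Dia q is the dual of axiom 4; it is valid on a frame exactly when R is transitive. R is not transitive, so not valid.
(B) Box q -> Dia q (axiom D) characterises the serial frames. R is serial — valid.
(C) q -> Box Dia q (axiom B) characterises the symmetric frames. R is symmetric — valid.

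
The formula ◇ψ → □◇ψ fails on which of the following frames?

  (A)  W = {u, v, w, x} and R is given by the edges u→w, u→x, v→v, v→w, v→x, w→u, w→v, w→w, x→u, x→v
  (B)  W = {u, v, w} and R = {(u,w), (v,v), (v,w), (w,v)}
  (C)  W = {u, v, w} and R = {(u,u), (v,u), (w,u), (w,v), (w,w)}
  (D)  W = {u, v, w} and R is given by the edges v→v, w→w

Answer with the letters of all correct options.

The schema ◇ψ → □◇ψ is axiom 5; it is valid on a frame iff R is euclidean.
(A) R is not euclidean (u R w and u R x but not w R x), so the schema fails here.
(B) R is not euclidean (u R w and u R w but not w R w), so the schema fails here.
(C) R is not euclidean (w R u and w R v but not u R v), so the schema fails here.
(D) R is euclidean (any two R-successors of the same world are R-related), so the schema is valid here.

A, B, C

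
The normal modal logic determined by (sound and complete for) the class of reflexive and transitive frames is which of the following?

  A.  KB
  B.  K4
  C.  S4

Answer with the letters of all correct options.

C

(A) KB is determined by the class of symmetric frames.
(B) K4 is determined by the class of transitive frames.
(C) S4 is determined by exactly this class.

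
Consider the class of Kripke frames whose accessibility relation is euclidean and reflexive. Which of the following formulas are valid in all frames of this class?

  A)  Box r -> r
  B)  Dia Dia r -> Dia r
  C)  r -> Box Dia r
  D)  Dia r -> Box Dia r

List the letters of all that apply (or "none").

A, B, C, D

A reflexive euclidean relation is also symmetric (from wRw and wRv the euclidean condition gives vRw) and hence transitive; it is an equivalence relation.
(A) Box r -> r (axiom T) characterises the reflexive frames. Every such R is reflexive — valid.
(B) Dia Dia r -> Dia r (the dual of axiom 4) characterises the transitive frames. Every such R is transitive — valid.
(C) r -> Box Dia r is axiom B, which corresponds to symmetry. Every such R is symmetric — valid.
(D) axiom 5: valid iff R is euclidean. Every such R is euclidean — valid.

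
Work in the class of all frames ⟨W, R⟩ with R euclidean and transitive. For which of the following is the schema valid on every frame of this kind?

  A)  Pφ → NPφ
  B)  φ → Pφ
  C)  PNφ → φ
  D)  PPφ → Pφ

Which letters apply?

(A) axiom 5: valid iff R is euclidean. Every such R is euclidean — valid.
(B) φ → Pφ (the dual of axiom T) characterises the reflexive frames. Such an R need not be reflexive — not valid.
(C) PNφ → φ is the dual of axiom B; it is valid on a frame exactly when R is symmetric. Such an R need not be symmetric, so not valid.
(D) PPφ → Pφ is the dual of axiom 4, which corresponds to transitivity. Every such R is transitive — valid.

A, D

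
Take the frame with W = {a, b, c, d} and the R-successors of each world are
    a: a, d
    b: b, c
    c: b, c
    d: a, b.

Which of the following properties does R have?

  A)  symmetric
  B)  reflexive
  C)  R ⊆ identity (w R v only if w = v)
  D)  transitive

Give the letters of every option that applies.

none

(A) not symmetric: d R b but not b R d.
(B) not reflexive: not d R d.
(C) not ⊆ identity: a R d with a ≠ d.
(D) not transitive: a R d and d R b but not a R b.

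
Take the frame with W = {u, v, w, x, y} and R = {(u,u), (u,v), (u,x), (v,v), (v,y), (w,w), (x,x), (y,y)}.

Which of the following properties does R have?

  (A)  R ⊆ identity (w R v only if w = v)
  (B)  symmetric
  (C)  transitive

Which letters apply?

(A) not ⊆ identity: u R v with u ≠ v.
(B) not symmetric: u R v but not v R u.
(C) not transitive: u R v and v R y but not u R y.

none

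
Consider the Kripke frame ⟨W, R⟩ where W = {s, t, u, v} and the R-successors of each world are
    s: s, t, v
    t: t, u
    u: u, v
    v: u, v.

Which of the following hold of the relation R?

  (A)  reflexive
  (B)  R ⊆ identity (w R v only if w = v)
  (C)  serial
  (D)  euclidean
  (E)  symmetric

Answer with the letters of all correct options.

(A) reflexive: each world relates to itself.
(B) not ⊆ identity: s R t with s ≠ t.
(C) serial: every world has an R-successor.
(D) not euclidean: s R t and s R s but not t R s.
(E) not symmetric: s R t but not t R s.

A, C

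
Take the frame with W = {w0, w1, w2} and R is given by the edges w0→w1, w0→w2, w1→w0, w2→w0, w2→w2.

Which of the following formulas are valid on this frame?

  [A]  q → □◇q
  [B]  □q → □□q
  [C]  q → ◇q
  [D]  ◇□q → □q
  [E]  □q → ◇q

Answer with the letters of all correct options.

R is not reflexive: not w0 R w0.
R is symmetric: every R-edge is matched by its reverse.
R is not transitive: w0 R w1 and w1 R w0 but not w0 R w0.
R is not euclidean: w0 R w1 and w0 R w2 but not w1 R w2.
R is serial: every world has an R-successor.
(A) q → □◇q is axiom B; it is valid on a frame exactly when R is symmetric. R is symmetric, so valid.
(B) □q → □□q (axiom 4) characterises the transitive frames. R is not transitive — not valid.
(C) q → ◇q is the dual of axiom T; it is valid on a frame exactly when R is reflexive. R is not reflexive, so not valid.
(D) ◇□q → □q is the dual of axiom 5, which corresponds to the euclidean property. R is not euclidean — not valid.
(E) □q → ◇q is axiom D, which corresponds to seriality. R is serial — valid.

A, E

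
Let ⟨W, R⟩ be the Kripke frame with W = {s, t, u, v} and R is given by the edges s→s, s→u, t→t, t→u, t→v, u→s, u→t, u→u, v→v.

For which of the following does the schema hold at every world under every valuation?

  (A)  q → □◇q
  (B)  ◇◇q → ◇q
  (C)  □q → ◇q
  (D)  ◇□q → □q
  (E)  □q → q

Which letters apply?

C, E

R is reflexive: each world relates to itself.
R is not symmetric: t R v but not v R t.
R is not transitive: s R u and u R t but not s R t.
R is not euclidean: t R u and t R v but not u R v.
R is serial: every world has an R-successor.
(A) q → □◇q is axiom B; it is valid on a frame exactly when R is symmetric. R is not symmetric, so not valid.
(B) ◇◇q → ◇q is the dual of axiom 4, which corresponds to transitivity. R is not transitive — not valid.
(C) axiom D: valid iff R is serial. R is serial — valid.
(D) ◇□q → □q is the dual of axiom 5, which corresponds to the euclidean property. R is not euclidean — not valid.
(E) axiom T: valid iff R is reflexive. R is reflexive — valid.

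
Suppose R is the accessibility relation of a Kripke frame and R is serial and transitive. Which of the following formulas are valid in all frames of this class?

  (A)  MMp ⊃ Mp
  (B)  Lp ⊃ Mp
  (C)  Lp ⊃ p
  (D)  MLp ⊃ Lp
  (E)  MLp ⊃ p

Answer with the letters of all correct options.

A, B

(A) the dual of axiom 4: valid iff R is transitive. Every such R is transitive — valid.
(B) Lp ⊃ Mp is axiom D, which corresponds to seriality. Every such R is serial — valid.
(C) Lp ⊃ p is axiom T, which corresponds to reflexivity. Such an R need not be reflexive — not valid.
(D) MLp ⊃ Lp is the dual of axiom 5; it is valid on a frame exactly when R is euclidean. Such an R need not be euclidean, so not valid.
(E) MLp ⊃ p (the dual of axiom B) characterises the symmetric frames. Such an R need not be symmetric — not valid.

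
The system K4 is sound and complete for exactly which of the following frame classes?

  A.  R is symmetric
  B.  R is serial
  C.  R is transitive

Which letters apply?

C

(A) this class determines KB, not K4.
(B) this class determines D, not K4.
(C) K4 is sound and complete for exactly this class.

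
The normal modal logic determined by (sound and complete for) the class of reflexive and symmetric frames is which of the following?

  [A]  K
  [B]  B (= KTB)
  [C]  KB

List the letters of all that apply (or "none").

B

(A) K is determined by the class of arbitrary frames.
(B) B (= KTB) is determined by exactly this class.
(C) KB is determined by the class of symmetric frames.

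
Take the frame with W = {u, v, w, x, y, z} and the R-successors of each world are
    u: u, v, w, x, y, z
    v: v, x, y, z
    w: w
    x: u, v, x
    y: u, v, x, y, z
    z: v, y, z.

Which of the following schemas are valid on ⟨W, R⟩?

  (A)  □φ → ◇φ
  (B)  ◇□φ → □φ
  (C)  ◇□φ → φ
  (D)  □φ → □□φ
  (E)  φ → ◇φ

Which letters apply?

A, E

R is reflexive: each world relates to itself.
R is not symmetric: u R v but not v R u.
R is not transitive: v R x and x R u but not v R u.
R is not euclidean: u R v and u R u but not v R u.
R is serial: every world has an R-successor.
(A) axiom D: valid iff R is serial. R is serial — valid.
(B) ◇□φ → □φ (the dual of axiom 5) characterises the euclidean frames. R is not euclidean — not valid.
(C) ◇□φ → φ is the dual of axiom B, which corresponds to symmetry. R is not symmetric — not valid.
(D) □φ → □□φ is axiom 4; it is valid on a frame exactly when R is transitive. R is not transitive, so not valid.
(E) φ → ◇φ is the dual of axiom T; it is valid on a frame exactly when R is reflexive. R is reflexive, so valid.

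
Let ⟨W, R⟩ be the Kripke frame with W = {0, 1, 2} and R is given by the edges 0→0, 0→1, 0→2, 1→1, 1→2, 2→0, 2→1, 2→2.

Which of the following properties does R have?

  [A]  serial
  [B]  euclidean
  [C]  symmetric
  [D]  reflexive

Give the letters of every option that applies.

A, D

(A) serial: every world has an R-successor.
(B) not euclidean: 0 R 1 and 0 R 0 but not 1 R 0.
(C) not symmetric: 0 R 1 but not 1 R 0.
(D) reflexive: each world relates to itself.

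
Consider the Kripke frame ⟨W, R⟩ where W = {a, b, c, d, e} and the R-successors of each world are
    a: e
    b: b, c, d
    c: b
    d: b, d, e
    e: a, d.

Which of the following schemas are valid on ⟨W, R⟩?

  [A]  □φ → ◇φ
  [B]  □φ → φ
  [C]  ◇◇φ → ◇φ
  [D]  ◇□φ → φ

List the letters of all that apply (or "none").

R is not reflexive: not a R a.
R is symmetric: every R-edge is matched by its reverse.
R is not transitive: a R e and e R a but not a R a.
R is serial: every world has an R-successor.
(A) □φ → ◇φ is axiom D, which corresponds to seriality. R is serial — valid.
(B) □φ → φ (axiom T) characterises the reflexive frames. R is not reflexive — not valid.
(C) ◇◇φ → ◇φ is the dual of axiom 4, which corresponds to transitivity. R is not transitive — not valid.
(D) the dual of axiom B: valid iff R is symmetric. R is symmetric — valid.

A, D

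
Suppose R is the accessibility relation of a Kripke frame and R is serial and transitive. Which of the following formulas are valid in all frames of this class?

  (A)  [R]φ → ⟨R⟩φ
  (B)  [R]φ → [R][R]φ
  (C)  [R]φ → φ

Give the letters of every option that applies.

A, B

(A) [R]φ → ⟨R⟩φ is axiom D, which corresponds to seriality. Every such R is serial — valid.
(B) axiom 4: valid iff R is transitive. Every such R is transitive — valid.
(C) axiom T: valid iff R is reflexive. Such an R need not be reflexive — not valid.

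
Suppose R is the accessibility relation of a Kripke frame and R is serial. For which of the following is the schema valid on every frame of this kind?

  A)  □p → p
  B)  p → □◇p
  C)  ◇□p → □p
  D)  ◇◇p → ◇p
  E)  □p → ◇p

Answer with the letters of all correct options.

E

(A) □p → p (axiom T) characterises the reflexive frames. Such an R need not be reflexive — not valid.
(B) p → □◇p is axiom B; it is valid on a frame exactly when R is symmetric. Such an R need not be symmetric, so not valid.
(C) the dual of axiom 5: valid iff R is euclidean. Such an R need not be euclidean — not valid.
(D) the dual of axiom 4: valid iff R is transitive. Such an R need not be transitive — not valid.
(E) □p → ◇p is axiom D, which corresponds to seriality. Every such R is serial — valid.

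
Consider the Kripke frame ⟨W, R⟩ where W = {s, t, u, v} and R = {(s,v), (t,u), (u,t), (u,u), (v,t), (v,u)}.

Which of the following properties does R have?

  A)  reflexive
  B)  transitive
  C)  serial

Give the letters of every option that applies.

C

(A) not reflexive: not s R s.
(B) not transitive: s R v and v R t but not s R t.
(C) serial: every world has an R-successor.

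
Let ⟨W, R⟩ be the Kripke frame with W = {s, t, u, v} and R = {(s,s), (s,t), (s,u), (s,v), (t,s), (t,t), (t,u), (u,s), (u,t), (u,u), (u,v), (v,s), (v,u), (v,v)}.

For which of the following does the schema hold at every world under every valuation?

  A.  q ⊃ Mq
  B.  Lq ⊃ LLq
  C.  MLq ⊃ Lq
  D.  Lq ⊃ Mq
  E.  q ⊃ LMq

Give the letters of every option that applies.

R is reflexive: each world relates to itself.
R is symmetric: every R-edge is matched by its reverse.
R is not transitive: t R s and s R v but not t R v.
R is not euclidean: s R t and s R v but not t R v.
R is serial: every world has an R-successor.
(A) the dual of axiom T: valid iff R is reflexive. R is reflexive — valid.
(B) Lq ⊃ LLq (axiom 4) characterises the transitive frames. R is not transitive — not valid.
(C) MLq ⊃ Lq (the dual of axiom 5) characterises the euclidean frames. R is not euclidean — not valid.
(D) Lq ⊃ Mq is axiom D; it is valid on a frame exactly when R is serial. R is serial, so valid.
(E) q ⊃ LMq (axiom B) characterises the symmetric frames. R is symmetric — valid.

A, D, E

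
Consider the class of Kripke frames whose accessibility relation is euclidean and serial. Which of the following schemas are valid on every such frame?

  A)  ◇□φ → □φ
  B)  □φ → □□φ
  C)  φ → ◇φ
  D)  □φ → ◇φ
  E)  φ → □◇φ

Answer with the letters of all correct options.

A, D

(A) ◇□φ → □φ is the dual of axiom 5, which corresponds to the euclidean property. Every such R is euclidean — valid.
(B) □φ → □□φ is axiom 4, which corresponds to transitivity. Such an R need not be transitive — not valid.
(C) φ → ◇φ is the dual of axiom T, which corresponds to reflexivity. Such an R need not be reflexive — not valid.
(D) □φ → ◇φ is axiom D; it is valid on a frame exactly when R is serial. Every such R is serial, so valid.
(E) axiom B: valid iff R is symmetric. Such an R need not be symmetric — not valid.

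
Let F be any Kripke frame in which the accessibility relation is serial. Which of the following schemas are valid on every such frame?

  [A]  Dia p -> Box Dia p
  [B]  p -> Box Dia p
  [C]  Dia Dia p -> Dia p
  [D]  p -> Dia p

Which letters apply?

none

(A) Dia p -> Box Dia p (axiom 5) characterises the euclidean frames. Such an R need not be euclidean — not valid.
(B) p -> Box Dia p is axiom B, which corresponds to symmetry. Such an R need not be symmetric — not valid.
(C) the dual of axiom 4: valid iff R is transitive. Such an R need not be transitive — not valid.
(D) p -> Dia p is the dual of axiom T, which corresponds to reflexivity. Such an R need not be reflexive — not valid.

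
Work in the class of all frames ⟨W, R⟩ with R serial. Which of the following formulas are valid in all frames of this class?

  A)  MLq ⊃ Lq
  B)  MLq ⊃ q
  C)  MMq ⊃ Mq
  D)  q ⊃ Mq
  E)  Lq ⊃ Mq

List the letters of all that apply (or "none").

(A) MLq ⊃ Lq is the dual of axiom 5; it is valid on a frame exactly when R is euclidean. Such an R need not be euclidean, so not valid.
(B) MLq ⊃ q (the dual of axiom B) characterises the symmetric frames. Such an R need not be symmetric — not valid.
(C) MMq ⊃ Mq (the dual of axiom 4) characterises the transitive frames. Such an R need not be transitive — not valid.
(D) q ⊃ Mq is the dual of axiom T, which corresponds to reflexivity. Such an R need not be reflexive — not valid.
(E) Lq ⊃ Mq (axiom D) characterises the serial frames. Every such R is serial — valid.

E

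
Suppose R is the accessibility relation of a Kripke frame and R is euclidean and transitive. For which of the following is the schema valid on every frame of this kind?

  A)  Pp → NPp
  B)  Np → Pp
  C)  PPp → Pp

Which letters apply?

(A) Pp → NPp is axiom 5; it is valid on a frame exactly when R is euclidean. Every such R is euclidean, so valid.
(B) Np → Pp (axiom D) characterises the serial frames. Such an R need not be serial — not valid.
(C) PPp → Pp (the dual of axiom 4) characterises the transitive frames. Every such R is transitive — valid.

A, C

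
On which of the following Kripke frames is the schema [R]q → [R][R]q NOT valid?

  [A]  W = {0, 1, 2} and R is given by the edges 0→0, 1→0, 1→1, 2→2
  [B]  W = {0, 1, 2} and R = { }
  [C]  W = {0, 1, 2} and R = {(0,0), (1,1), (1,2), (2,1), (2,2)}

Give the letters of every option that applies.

The schema [R]q → [R][R]q is axiom 4; it is valid on a frame iff R is transitive.
(A) R is transitive (R is closed under composition), so the schema is valid here.
(B) R is transitive (R is closed under composition), so the schema is valid here.
(C) R is transitive (R is closed under composition), so the schema is valid here.

none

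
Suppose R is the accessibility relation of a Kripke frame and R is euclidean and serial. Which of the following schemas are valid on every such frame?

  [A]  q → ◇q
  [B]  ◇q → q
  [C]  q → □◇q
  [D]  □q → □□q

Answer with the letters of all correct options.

(A) q → ◇q is the dual of axiom T, which corresponds to reflexivity. Such an R need not be reflexive — not valid.
(B) ◇q → q is the converse of T; it holds exactly when R ⊆ identity. Such an R need not be a subset of the identity — not valid.
(C) axiom B: valid iff R is symmetric. Such an R need not be symmetric — not valid.
(D) axiom 4: valid iff R is transitive. Such an R need not be transitive — not valid.

none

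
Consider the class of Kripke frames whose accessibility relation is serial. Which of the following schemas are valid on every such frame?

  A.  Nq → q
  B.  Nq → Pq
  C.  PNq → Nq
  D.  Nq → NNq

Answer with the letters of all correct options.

B

(A) axiom T: valid iff R is reflexive. Such an R need not be reflexive — not valid.
(B) Nq → Pq (axiom D) characterises the serial frames. Every such R is serial — valid.
(C) PNq → Nq is the dual of axiom 5; it is valid on a frame exactly when R is euclidean. Such an R need not be euclidean, so not valid.
(D) Nq → NNq is axiom 4, which corresponds to transitivity. Such an R need not be transitive — not valid.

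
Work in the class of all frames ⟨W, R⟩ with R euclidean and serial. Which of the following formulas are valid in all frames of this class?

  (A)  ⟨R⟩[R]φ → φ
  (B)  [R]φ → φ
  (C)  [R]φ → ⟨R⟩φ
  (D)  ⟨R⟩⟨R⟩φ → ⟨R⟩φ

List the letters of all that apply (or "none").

C

(A) ⟨R⟩[R]φ → φ (the dual of axiom B) characterises the symmetric frames. Such an R need not be symmetric — not valid.
(B) [R]φ → φ is axiom T, which corresponds to reflexivity. Such an R need not be reflexive — not valid.
(C) axiom D: valid iff R is serial. Every such R is serial — valid.
(D) ⟨R⟩⟨R⟩φ → ⟨R⟩φ is the dual of axiom 4; it is valid on a frame exactly when R is transitive. Such an R need not be transitive, so not valid.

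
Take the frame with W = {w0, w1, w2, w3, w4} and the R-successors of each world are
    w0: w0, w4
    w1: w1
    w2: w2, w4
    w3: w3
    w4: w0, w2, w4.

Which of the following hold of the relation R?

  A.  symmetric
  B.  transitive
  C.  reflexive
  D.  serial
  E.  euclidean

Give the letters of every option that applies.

A, C, D

(A) symmetric: every R-edge is matched by its reverse.
(B) not transitive: w0 R w4 and w4 R w2 but not w0 R w2.
(C) reflexive: each world relates to itself.
(D) serial: every world has an R-successor.
(E) not euclidean: w4 R w0 and w4 R w2 but not w0 R w2.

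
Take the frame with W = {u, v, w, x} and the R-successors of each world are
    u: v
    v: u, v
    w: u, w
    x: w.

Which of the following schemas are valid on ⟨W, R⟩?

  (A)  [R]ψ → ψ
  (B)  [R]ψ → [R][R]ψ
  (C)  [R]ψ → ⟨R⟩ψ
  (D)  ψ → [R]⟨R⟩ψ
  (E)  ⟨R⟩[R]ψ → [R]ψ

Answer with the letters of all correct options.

C

R is not reflexive: not u R u.
R is not symmetric: w R u but not u R w.
R is not transitive: u R v and v R u but not u R u.
R is not euclidean: w R u and w R w but not u R w.
R is serial: every world has an R-successor.
(A) [R]ψ → ψ is axiom T; it is valid on a frame exactly when R is reflexive. R is not reflexive, so not valid.
(B) axiom 4: valid iff R is transitive. R is not transitive — not valid.
(C) [R]ψ → ⟨R⟩ψ (axiom D) characterises the serial frames. R is serial — valid.
(D) ψ → [R]⟨R⟩ψ (axiom B) characterises the symmetric frames. R is not symmetric — not valid.
(E) ⟨R⟩[R]ψ → [R]ψ is the dual of axiom 5; it is valid on a frame exactly when R is euclidean. R is not euclidean, so not valid.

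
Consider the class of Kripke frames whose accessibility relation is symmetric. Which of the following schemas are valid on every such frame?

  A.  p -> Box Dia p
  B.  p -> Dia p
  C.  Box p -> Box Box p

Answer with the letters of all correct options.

(A) p -> Box Dia p is axiom B, which corresponds to symmetry. Every such R is symmetric — valid.
(B) p -> Dia p is the dual of axiom T, which corresponds to reflexivity. Such an R need not be reflexive — not valid.
(C) Box p -> Box Box p is axiom 4; it is valid on a frame exactly when R is transitive. Such an R need not be transitive, so not valid.

A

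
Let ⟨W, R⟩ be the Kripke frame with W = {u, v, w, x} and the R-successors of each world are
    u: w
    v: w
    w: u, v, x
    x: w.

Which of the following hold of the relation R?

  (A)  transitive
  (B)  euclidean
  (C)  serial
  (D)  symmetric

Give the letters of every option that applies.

C, D

(A) not transitive: u R w and w R u but not u R u.
(B) not euclidean: w R u and w R v but not u R v.
(C) serial: every world has an R-successor.
(D) symmetric: every R-edge is matched by its reverse.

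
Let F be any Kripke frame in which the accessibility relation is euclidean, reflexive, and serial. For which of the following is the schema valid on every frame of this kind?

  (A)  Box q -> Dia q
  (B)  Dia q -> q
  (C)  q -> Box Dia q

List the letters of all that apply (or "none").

A, C

A relation that is euclidean, reflexive, and serial is also symmetric and transitive.
(A) Box q -> Dia q (axiom D) characterises the serial frames. Every such R is serial — valid.
(B) Dia q -> q is the converse of T; it holds exactly when R ⊆ identity. Such an R need not be a subset of the identity — not valid.
(C) axiom B: valid iff R is symmetric. Every such R is symmetric — valid.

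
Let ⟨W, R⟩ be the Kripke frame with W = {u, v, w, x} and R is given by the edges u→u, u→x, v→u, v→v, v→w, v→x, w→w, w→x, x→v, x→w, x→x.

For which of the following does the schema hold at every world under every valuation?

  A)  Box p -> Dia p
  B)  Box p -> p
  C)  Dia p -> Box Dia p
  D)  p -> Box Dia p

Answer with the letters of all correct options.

R is reflexive: each world relates to itself.
R is not symmetric: u R x but not x R u.
R is not euclidean: u R x and u R u but not x R u.
R is serial: every world has an R-successor.
(A) Box p -> Dia p is axiom D; it is valid on a frame exactly when R is serial. R is serial, so valid.
(B) axiom T: valid iff R is reflexive. R is reflexive — valid.
(C) axiom 5: valid iff R is euclidean. R is not euclidean — not valid.
(D) p -> Box Dia p is axiom B, which corresponds to symmetry. R is not symmetric — not valid.

A, B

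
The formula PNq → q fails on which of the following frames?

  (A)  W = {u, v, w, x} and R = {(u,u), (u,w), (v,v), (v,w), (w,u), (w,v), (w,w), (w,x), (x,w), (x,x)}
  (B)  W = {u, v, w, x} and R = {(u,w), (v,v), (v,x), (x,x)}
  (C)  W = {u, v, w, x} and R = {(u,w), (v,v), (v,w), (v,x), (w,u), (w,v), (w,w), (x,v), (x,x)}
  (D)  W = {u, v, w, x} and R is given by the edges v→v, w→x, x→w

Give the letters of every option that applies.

B

The schema PNq → q is the dual of axiom B; it is valid on a frame iff R is symmetric.
(A) R is symmetric (every R-edge is matched by its reverse), so the schema is valid here.
(B) R is not symmetric (u R w but not w R u), so the schema fails here.
(C) R is symmetric (every R-edge is matched by its reverse), so the schema is valid here.
(D) R is symmetric (every R-edge is matched by its reverse), so the schema is valid here.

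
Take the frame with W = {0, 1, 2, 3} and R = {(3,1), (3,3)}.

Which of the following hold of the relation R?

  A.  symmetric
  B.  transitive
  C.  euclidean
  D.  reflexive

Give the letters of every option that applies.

B

(A) not symmetric: 3 R 1 but not 1 R 3.
(B) transitive: R is closed under composition.
(C) not euclidean: 3 R 1 and 3 R 3 but not 1 R 3.
(D) not reflexive: not 0 R 0.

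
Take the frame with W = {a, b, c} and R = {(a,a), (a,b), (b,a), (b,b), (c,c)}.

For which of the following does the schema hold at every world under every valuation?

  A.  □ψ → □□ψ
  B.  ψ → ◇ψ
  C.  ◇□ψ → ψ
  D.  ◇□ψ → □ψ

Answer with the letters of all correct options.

A, B, C, D

R is reflexive: each world relates to itself.
R is symmetric: every R-edge is matched by its reverse.
R is transitive: R is closed under composition.
R is euclidean: any two R-successors of the same world are R-related.
(A) □ψ → □□ψ (axiom 4) characterises the transitive frames. R is transitive — valid.
(B) ψ → ◇ψ is the dual of axiom T; it is valid on a frame exactly when R is reflexive. R is reflexive, so valid.
(C) ◇□ψ → ψ is the dual of axiom B; it is valid on a frame exactly when R is symmetric. R is symmetric, so valid.
(D) ◇□ψ → □ψ is the dual of axiom 5, which corresponds to the euclidean property. R is euclidean — valid.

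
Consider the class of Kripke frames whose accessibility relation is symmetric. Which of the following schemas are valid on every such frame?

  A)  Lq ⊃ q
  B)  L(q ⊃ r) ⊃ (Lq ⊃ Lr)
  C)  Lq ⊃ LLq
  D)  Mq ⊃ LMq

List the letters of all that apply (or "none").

B

(A) Lq ⊃ q is axiom T, which corresponds to reflexivity. Such an R need not be reflexive — not valid.
(B) this is just K, valid on every normal frame.
(C) axiom 4: valid iff R is transitive. Such an R need not be transitive — not valid.
(D) Mq ⊃ LMq is axiom 5, which corresponds to the euclidean property. Such an R need not be euclidean — not valid.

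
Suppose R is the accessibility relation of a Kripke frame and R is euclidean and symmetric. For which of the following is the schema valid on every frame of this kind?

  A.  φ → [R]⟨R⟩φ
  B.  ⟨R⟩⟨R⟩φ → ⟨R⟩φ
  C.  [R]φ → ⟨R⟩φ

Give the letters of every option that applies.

A symmetric euclidean relation is transitive (uRv and vRw give vRu by symmetry, then uRw by the euclidean condition, applied at v).
(A) φ → [R]⟨R⟩φ (axiom B) characterises the symmetric frames. Every such R is symmetric — valid.
(B) ⟨R⟩⟨R⟩φ → ⟨R⟩φ is the dual of axiom 4; it is valid on a frame exactly when R is transitive. Every such R is transitive, so valid.
(C) axiom D: valid iff R is serial. Such an R need not be serial — not valid.

A, B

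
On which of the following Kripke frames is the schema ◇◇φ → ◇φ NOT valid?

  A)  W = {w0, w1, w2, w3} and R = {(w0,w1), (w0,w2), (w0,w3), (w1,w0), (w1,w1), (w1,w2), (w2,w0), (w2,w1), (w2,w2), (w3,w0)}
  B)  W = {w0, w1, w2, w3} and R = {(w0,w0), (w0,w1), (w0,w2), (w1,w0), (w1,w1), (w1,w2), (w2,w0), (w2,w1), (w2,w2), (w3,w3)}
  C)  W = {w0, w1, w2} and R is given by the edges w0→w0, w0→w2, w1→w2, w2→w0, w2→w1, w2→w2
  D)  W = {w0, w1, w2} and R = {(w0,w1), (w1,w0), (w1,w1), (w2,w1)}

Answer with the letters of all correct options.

The schema ◇◇φ → ◇φ is the dual of axiom 4; it is valid on a frame iff R is transitive.
(A) R is not transitive (w0 R w1 and w1 R w0 but not w0 R w0), so the schema fails here.
(B) R is transitive (R is closed under composition), so the schema is valid here.
(C) R is not transitive (w0 R w2 and w2 R w1 but not w0 R w1), so the schema fails here.
(D) R is not transitive (w0 R w1 and w1 R w0 but not w0 R w0), so the schema fails here.

A, C, D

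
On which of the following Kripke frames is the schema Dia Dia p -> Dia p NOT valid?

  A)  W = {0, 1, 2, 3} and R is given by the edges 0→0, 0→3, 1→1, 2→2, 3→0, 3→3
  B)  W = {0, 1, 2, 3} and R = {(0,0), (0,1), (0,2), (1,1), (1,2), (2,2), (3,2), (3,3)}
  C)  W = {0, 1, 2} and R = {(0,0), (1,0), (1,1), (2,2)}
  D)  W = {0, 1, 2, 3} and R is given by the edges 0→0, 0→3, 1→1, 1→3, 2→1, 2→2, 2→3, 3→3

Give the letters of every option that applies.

none

The schema Dia Dia p -> Dia p is the dual of axiom 4; it is valid on a frame iff R is transitive.
(A) R is transitive (R is closed under composition), so the schema is valid here.
(B) R is transitive (R is closed under composition), so the schema is valid here.
(C) R is transitive (R is closed under composition), so the schema is valid here.
(D) R is transitive (R is closed under composition), so the schema is valid here.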